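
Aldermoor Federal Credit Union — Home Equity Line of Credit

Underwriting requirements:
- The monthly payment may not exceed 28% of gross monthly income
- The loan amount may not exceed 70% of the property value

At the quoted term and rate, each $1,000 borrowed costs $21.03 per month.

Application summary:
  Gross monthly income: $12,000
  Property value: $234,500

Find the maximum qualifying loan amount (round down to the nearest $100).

$159,700

Payment cap: 28% × $12,000 = $3,360/month.
At $21.03 per $1,000, that supports 3,360/21.03 × 1,000 ≈ $159,771 → $159,700.
LTV cap: 70% × $234,500 = $164,150 → $164,100.
Binding constraint: payment-to-income.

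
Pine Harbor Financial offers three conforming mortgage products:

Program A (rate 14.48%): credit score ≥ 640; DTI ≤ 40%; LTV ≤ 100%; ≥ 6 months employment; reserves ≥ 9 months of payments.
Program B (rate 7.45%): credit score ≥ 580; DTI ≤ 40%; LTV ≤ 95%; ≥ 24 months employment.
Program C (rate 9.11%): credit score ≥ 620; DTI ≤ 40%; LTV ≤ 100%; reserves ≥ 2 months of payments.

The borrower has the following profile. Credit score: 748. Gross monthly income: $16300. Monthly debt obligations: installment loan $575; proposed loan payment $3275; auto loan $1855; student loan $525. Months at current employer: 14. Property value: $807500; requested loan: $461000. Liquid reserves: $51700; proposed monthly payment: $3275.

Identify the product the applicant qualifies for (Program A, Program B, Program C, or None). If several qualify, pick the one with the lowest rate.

Program C

Total debts = (575 + 3,275 + 1,855 + 525) = 6,230; DTI = 6,230/16,300 = 38.2%.
LTV = 461,000/807,500 = 57.1%.
Reserves = 51,700/3,275 = 15.8 months.
Program A: score 748 ≥ 640; DTI 38.2% ≤ 40%; LTV 57.1% ≤ 100%; employment 14 ≥ 6 mo; reserves 15.8 ≥ 9 mo → qualifies.
Program B: score 748 ≥ 580; DTI 38.2% ≤ 40%; LTV 57.1% ≤ 95%; employment 14 < 24 mo → does not qualify.
Program C: score 748 ≥ 620; DTI 38.2% ≤ 40%; LTV 57.1% ≤ 100%; reserves 15.8 ≥ 2 mo → qualifies.
Qualifying: Program A, Program C. Lowest rate is 9.11% → Program C.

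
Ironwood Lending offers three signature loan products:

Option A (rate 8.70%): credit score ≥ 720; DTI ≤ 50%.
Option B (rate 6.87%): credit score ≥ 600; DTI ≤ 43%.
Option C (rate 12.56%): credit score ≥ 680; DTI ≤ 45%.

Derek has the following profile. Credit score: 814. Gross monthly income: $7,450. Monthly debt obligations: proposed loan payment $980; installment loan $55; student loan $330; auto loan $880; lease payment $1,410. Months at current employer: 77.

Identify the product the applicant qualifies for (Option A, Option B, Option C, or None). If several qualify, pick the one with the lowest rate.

Total debts = (980 + 55 + 330 + 880 + 1,410) = 3,655; DTI = 3,655/7,450 = 49.1%.
Option A: score 814 ≥ 720; DTI 49.1% ≤ 50% → qualifies.
Option B: score 814 ≥ 600; DTI 49.1% > 43% → does not qualify.
Option C: score 814 ≥ 680; DTI 49.1% > 45% → does not qualify.

Option A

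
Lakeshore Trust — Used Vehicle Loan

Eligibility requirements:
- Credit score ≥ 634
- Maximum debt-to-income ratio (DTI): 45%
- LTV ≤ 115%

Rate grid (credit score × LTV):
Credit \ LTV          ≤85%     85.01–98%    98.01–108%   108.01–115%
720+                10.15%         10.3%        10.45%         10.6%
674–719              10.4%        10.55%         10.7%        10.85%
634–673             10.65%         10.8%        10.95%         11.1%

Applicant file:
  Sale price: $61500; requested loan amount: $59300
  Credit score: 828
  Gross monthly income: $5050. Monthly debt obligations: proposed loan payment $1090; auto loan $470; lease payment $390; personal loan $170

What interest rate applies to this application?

Credit score 828 ≥ 634; Total monthly debts = (1,090 + 470 + 390 + 170) = 2,120. Debt-to-income = 2,120/5,050 = 42% — meets 45% limit
LTV: 59,300 ÷ 61,500 = 96.4%, within 115% cap
Row: 828 falls in 720+. Column: 96.4% falls in 85.01–98%. Rate = 10.3%.

10.3%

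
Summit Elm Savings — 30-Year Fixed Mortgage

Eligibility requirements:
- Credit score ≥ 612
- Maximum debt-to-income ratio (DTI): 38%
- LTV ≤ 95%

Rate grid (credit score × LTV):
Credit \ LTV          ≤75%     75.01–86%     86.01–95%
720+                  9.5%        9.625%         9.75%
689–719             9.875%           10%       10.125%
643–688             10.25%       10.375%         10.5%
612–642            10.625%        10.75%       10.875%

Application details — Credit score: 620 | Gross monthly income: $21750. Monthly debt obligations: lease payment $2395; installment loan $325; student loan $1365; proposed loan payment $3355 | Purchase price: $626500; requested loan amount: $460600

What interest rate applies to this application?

10.625%

Credit score 620 ≥ 612; Total monthly debts = (2,395 + 325 + 1,365 + 3,355) = 7,440. DTI: 7,440 ÷ 21,750 = 34.2%, within the 38% cap
LTV: 460,600 ÷ 626,500 = 73.5%, within 95% cap
Credit 620 → row 612–642; LTV 73.5% → column ≤75%. Grid cell → 10.625%.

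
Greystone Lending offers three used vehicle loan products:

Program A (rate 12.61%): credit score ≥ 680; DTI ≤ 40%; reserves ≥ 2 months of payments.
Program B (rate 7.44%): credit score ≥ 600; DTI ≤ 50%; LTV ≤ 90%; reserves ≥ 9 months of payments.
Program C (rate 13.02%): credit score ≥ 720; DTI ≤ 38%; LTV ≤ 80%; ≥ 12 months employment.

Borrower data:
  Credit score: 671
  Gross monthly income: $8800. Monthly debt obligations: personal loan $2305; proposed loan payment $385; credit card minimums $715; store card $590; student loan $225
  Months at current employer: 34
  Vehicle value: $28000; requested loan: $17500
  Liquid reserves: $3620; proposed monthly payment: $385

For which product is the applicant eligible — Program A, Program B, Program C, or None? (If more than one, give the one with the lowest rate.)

Total debts = (2,305 + 385 + 715 + 590 + 225) = 4,220; DTI = 4,220/8,800 = 48%.
LTV = 17,500/28,000 = 62.5%.
Reserves = 3,620/385 = 9.4 months.
Program A: score 671 < 680; DTI 48% > 40%; reserves 9.4 ≥ 2 mo → does not qualify.
Program B: score 671 ≥ 600; DTI 48% ≤ 50%; LTV 62.5% ≤ 90%; reserves 9.4 ≥ 9 mo → qualifies.
Program C: score 671 < 720; DTI 48% > 38%; LTV 62.5% ≤ 80%; employment 34 ≥ 12 mo → does not qualify.

Program B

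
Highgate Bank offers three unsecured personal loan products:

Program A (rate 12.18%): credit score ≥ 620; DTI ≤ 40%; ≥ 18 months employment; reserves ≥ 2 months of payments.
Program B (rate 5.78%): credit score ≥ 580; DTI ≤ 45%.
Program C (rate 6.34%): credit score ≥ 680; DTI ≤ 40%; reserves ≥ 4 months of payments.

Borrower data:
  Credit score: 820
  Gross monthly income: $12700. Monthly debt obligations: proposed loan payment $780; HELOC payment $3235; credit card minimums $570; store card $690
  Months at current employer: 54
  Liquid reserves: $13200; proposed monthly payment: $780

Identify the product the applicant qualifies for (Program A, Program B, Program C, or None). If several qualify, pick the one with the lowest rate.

Program B

Total debts = (780 + 3,235 + 570 + 690) = 5,275; DTI = 5,275/12,700 = 41.5%.
Reserves = 13,200/780 = 16.9 months.
Program A: score 820 ≥ 620; DTI 41.5% > 40%; employment 54 ≥ 18 mo; reserves 16.9 ≥ 2 mo → does not qualify.
Program B: score 820 ≥ 580; DTI 41.5% ≤ 45% → qualifies.
Program C: score 820 ≥ 680; DTI 41.5% > 40%; reserves 16.9 ≥ 4 mo → does not qualify.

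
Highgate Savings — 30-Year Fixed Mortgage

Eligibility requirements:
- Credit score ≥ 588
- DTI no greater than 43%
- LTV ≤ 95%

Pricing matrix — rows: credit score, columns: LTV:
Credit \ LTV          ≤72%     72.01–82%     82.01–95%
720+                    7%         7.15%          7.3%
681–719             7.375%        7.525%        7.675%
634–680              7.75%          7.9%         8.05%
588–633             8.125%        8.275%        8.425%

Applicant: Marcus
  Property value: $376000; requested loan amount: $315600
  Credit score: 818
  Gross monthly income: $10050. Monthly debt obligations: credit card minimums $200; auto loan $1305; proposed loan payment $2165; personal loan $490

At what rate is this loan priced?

Credit score 818 ≥ 588; Total monthly debts = (200 + 1,305 + 2,165 + 490) = 4,160. Debt-to-income = 4,160/10,050 = 41.4% — meets 43% limit
LTV: 315,600 ÷ 376,000 = 83.9%, within 95% cap
Score 818 is in the 720+ band; LTV 83.9% is in the 82.01–95% band → 7.3%.

7.3%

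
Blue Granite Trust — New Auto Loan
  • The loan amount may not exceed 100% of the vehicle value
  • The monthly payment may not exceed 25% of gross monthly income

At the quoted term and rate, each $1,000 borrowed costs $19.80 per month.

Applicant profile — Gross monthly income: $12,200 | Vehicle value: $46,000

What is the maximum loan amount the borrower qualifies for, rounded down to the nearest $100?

Payment cap: 25% × $12,200 = $3,050/month.
At $19.80 per $1,000, that supports 3,050/19.80 × 1,000 ≈ $154,040 → $154,000.
LTV cap: 100% × $46,000 = $46,000 → $46,000.
Binding constraint: loan-to-value.

$46,000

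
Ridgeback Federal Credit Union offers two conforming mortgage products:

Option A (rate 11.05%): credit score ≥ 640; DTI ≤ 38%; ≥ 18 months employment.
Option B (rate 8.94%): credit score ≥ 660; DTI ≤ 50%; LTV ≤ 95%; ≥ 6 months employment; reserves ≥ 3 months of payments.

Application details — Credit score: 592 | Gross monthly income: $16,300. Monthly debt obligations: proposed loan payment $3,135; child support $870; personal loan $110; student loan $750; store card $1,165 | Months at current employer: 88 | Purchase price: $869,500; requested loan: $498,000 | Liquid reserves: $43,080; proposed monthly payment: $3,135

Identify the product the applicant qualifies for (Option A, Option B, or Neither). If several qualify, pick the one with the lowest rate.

Neither

Total debts = (3,135 + 870 + 110 + 750 + 1,165) = 6,030; DTI = 6,030/16,300 = 37%.
LTV = 498,000/869,500 = 57.3%.
Reserves = 43,080/3,135 = 13.7 months.
Option A: score 592 < 640; DTI 37% ≤ 38%; employment 88 ≥ 18 mo → does not qualify.
Option B: score 592 < 660; DTI 37% ≤ 50%; LTV 57.3% ≤ 95%; employment 88 ≥ 6 mo; reserves 13.7 ≥ 3 mo → does not qualify.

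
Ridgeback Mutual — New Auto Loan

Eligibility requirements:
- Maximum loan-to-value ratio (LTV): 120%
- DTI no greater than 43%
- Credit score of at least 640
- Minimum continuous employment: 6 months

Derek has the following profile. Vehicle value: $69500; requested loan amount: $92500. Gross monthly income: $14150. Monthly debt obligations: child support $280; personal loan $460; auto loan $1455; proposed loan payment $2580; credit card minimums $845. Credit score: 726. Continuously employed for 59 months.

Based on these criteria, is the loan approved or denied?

LTV: 92,500 ÷ 69,500 = 133.1%, exceeds 120% cap
Total monthly debts = (280 + 460 + 1,455 + 2,580 + 845) = 5,620. DTI = 5,620/14,150 = 39.7% ≤ 43%
Credit score 726 ≥ 640 (meets)
Employment 59 ≥ 6 months
Fails on LTV.

Denied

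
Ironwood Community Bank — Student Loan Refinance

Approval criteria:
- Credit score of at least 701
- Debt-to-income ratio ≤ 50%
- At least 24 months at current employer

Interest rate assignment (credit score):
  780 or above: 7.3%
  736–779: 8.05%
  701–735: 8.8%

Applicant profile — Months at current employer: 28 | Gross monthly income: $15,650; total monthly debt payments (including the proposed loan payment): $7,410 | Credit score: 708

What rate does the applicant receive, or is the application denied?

Approved at 8.8%

Credit score 708 ≥ 701 (meets minimum)
Debt-to-income = 7,410/15,650 = 47.3% — meets 50% limit
Employment 28 ≥ 24 months
All requirements met. Score 708 falls in the 701–735 tier → 8.8%.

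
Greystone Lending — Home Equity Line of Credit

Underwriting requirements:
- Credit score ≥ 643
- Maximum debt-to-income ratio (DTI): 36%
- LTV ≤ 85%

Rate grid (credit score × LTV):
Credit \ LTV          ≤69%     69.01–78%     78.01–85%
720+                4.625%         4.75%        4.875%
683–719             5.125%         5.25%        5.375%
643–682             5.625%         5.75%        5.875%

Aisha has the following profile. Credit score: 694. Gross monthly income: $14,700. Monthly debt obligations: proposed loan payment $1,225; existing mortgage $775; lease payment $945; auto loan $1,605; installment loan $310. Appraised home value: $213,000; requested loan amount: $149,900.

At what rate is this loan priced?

5.25%

Credit score 694 ≥ 643; Total monthly debts = (1,225 + 775 + 945 + 1,605 + 310) = 4,860. DTI = 4,860/14,700 = 33.1% ≤ 36%
Loan-to-value = 149,900/213,000 = 70.4% — pass (85% max)
Score 694 is in the 683–719 band; LTV 70.4% is in the 69.01–78% band → 5.25%.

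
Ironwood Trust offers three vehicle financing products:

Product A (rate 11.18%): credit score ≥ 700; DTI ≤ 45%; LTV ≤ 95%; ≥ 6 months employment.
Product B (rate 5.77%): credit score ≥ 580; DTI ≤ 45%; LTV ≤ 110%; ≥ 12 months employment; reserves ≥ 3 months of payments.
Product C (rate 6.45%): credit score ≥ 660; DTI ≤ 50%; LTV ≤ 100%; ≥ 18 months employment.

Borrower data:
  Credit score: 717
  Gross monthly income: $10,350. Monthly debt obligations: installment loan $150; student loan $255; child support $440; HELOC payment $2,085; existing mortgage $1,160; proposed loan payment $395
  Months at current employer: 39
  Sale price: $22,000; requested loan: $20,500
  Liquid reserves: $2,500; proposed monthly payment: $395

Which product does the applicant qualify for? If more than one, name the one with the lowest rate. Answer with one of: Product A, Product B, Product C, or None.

Product B

Total debts = (150 + 255 + 440 + 2,085 + 1,160 + 395) = 4,485; DTI = 4,485/10,350 = 43.3%.
LTV = 20,500/22,000 = 93.2%.
Reserves = 2,500/395 = 6.3 months.
Product A: score 717 ≥ 700; DTI 43.3% ≤ 45%; LTV 93.2% ≤ 95%; employment 39 ≥ 6 mo → qualifies.
Product B: score 717 ≥ 580; DTI 43.3% ≤ 45%; LTV 93.2% ≤ 110%; employment 39 ≥ 12 mo; reserves 6.3 ≥ 3 mo → qualifies.
Product C: score 717 ≥ 660; DTI 43.3% ≤ 50%; LTV 93.2% ≤ 100%; employment 39 ≥ 18 mo → qualifies.
Qualifying: Product A, Product B, Product C. Lowest rate is 5.77% → Product B.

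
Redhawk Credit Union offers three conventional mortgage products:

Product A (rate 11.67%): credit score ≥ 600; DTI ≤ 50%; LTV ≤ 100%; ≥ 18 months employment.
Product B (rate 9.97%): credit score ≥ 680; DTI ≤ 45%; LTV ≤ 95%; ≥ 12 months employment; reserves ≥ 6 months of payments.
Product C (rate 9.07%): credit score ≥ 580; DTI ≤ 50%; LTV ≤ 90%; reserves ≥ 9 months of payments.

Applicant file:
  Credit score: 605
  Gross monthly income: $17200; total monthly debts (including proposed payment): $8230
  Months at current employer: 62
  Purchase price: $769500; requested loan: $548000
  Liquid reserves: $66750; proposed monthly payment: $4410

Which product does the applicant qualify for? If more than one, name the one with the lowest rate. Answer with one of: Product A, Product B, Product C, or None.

DTI = 8,230/17,200 = 47.8%.
LTV = 548,000/769,500 = 71.2%.
Reserves = 66,750/4,410 = 15.1 months.
Product A: score 605 ≥ 600; DTI 47.8% ≤ 50%; LTV 71.2% ≤ 100%; employment 62 ≥ 18 mo → qualifies.
Product B: score 605 < 680; DTI 47.8% > 45%; LTV 71.2% ≤ 95%; employment 62 ≥ 12 mo; reserves 15.1 ≥ 6 mo → does not qualify.
Product C: score 605 ≥ 580; DTI 47.8% ≤ 50%; LTV 71.2% ≤ 90%; reserves 15.1 ≥ 9 mo → qualifies.
Qualifying: Product A, Product C. Lowest rate is 9.07% → Product C.

Product C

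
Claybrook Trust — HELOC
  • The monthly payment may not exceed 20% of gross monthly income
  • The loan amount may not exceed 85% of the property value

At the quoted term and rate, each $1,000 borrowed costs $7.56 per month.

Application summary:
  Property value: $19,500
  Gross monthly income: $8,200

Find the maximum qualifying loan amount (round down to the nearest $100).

Payment cap: 20% × $8,200 = $1,640/month.
At $7.56 per $1,000, that supports 1,640/7.56 × 1,000 ≈ $216,931 → $216,900.
LTV cap: 85% × $19,500 = $16,575 → $16,500.
Binding constraint: loan-to-value.

$16,500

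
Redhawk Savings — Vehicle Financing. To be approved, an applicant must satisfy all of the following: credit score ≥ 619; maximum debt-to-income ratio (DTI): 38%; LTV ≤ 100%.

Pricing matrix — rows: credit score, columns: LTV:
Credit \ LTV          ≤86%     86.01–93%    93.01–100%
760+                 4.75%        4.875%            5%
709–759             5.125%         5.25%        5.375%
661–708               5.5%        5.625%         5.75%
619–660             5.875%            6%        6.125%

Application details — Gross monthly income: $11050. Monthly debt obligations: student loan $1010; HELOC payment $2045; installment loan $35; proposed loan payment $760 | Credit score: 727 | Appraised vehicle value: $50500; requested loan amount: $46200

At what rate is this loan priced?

Credit score 727 ≥ 619; Total monthly debts = (1,010 + 2,045 + 35 + 760) = 3,850. DTI = 3,850/11,050 = 34.8% ≤ 38%
LTV = 46,200/50,500 = 91.5% ≤ 100%
Credit 727 → row 709–759; LTV 91.5% → column 86.01–93%. Grid cell → 5.25%.

5.25%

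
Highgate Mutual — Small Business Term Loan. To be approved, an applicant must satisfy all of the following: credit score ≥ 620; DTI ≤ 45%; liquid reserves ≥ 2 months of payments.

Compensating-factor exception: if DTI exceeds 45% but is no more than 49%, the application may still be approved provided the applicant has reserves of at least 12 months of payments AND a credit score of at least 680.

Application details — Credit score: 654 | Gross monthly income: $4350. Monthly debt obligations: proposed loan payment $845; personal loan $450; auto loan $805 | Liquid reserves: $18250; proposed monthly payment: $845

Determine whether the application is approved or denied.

Denied

Credit score 654 ≥ 620 (meets base)
Total debts = (845 + 450 + 805) = 2,100. DTI: 2,100 ÷ 4,350 = 48.3%, over the 45% base limit.
Reserves: 18,250 ÷ 845 = 21.6 months (meets 2-month minimum)
48.3% falls in the override range (45%–49%), so the compensating-factor test applies.
Reserves 21.6 ≥ 12 months; credit score 654 < 680.
Compensating-factor requirement not fully met.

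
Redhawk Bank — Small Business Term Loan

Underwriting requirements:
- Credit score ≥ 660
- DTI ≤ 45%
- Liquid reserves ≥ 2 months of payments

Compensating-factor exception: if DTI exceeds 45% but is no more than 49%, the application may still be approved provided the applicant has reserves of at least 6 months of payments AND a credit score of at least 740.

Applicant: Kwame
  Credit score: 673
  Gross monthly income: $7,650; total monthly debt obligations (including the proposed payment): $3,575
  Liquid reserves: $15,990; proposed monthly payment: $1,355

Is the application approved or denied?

Denied

Credit score 673 ≥ 660 (meets base)
DTI: 3,575 ÷ 7,650 = 46.7%, over the 45% base limit.
Reserves = 15,990/1,355 = 11.8 months ≥ 2
DTI 46.7% is within the 45%–49% exception band; checking compensating factors.
Override check — reserves: 11.8 mo (ok); score: 673 (below 740).
Override conditions not both satisfied; exception does not apply.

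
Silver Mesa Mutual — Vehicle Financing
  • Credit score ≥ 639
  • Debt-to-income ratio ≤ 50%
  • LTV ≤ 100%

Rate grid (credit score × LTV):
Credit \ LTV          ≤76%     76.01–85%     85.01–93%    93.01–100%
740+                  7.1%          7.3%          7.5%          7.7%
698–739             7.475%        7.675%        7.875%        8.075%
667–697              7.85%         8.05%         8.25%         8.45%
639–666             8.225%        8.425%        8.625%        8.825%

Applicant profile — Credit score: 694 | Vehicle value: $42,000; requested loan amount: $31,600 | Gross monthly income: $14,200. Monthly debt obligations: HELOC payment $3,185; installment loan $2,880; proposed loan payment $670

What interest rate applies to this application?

7.85%

Credit score 694 ≥ 639; Total monthly debts = (3,185 + 2,880 + 670) = 6,735. DTI = 6,735/14,200 = 47.4% ≤ 50%
Loan-to-value = 31,600/42,000 = 75.2% — pass (100% max)
Score 694 is in the 667–697 band; LTV 75.2% is in the ≤76% band → 7.85%.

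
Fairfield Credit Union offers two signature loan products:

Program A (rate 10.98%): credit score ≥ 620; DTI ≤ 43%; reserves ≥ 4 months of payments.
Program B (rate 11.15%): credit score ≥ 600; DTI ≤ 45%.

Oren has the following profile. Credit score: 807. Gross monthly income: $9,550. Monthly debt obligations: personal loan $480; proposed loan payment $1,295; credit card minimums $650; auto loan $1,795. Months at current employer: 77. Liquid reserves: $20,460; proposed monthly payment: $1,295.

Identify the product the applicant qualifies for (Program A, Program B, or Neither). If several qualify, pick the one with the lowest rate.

Program B

Total debts = (480 + 1,295 + 650 + 1,795) = 4,220; DTI = 4,220/9,550 = 44.2%.
Reserves = 20,460/1,295 = 15.8 months.
Program A: score 807 ≥ 620; DTI 44.2% > 43%; reserves 15.8 ≥ 4 mo → does not qualify.
Program B: score 807 ≥ 600; DTI 44.2% ≤ 45% → qualifies.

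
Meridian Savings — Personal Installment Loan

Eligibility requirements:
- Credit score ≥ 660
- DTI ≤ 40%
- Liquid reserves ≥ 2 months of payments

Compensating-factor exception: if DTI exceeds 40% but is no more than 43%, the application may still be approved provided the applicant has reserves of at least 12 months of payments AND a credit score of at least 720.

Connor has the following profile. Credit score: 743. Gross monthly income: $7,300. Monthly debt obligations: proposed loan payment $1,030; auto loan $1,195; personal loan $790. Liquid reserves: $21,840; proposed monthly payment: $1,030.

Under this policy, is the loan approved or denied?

Approved

Credit score 743 ≥ 660 (meets base)
Total debts = (1,030 + 1,195 + 790) = 3,015. DTI = 3,015/7,300 = 41.3% > 40% — standard DTI limit exceeded.
Reserves: 21,840 ÷ 1,030 = 21.2 months (meets 2-month minimum)
DTI 41.3% is within the 40%–43% exception band; checking compensating factors.
Override check — reserves: 21.2 mo (ok); score: 743 (ok).
Both override conditions satisfied; DTI exception granted.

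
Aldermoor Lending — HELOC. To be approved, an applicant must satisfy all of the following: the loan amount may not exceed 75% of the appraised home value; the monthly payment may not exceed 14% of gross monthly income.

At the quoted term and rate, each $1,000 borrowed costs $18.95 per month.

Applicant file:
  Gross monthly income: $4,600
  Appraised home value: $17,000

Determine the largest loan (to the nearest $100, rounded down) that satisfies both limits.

$12,700

Payment cap: 14% × $4,600 = $644/month.
At $18.95 per $1,000, that supports 644/18.95 × 1,000 ≈ $33,984 → $33,900.
LTV cap: 75% × $17,000 = $12,750 → $12,700.
Binding constraint: loan-to-value.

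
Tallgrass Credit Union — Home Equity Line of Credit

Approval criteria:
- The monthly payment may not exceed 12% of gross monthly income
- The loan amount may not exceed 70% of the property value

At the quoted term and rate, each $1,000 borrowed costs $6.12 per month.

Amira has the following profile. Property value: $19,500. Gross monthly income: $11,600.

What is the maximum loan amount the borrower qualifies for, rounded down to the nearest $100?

Payment cap: 12% × $11,600 = $1,392/month.
At $6.12 per $1,000, that supports 1,392/6.12 × 1,000 ≈ $227,450 → $227,400.
LTV cap: 70% × $19,500 = $13,650 → $13,600.
Binding constraint: loan-to-value.

$13,600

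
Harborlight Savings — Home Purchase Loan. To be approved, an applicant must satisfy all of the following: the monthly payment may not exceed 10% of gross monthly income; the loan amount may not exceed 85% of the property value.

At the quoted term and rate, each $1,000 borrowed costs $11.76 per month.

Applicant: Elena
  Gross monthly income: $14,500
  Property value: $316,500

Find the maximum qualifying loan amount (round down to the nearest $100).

$123,200

Payment cap: 10% × $14,500 = $1,450/month.
At $11.76 per $1,000, that supports 1,450/11.76 × 1,000 ≈ $123,299 → $123,200.
LTV cap: 85% × $316,500 = $269,025 → $269,000.
Binding constraint: payment-to-income.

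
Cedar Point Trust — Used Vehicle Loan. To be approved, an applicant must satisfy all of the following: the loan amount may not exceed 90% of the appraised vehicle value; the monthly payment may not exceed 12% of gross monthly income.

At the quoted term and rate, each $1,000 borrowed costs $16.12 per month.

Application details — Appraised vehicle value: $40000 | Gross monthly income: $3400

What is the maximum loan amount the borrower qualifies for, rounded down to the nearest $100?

$25,300

Payment cap: 12% × $3,400 = $408/month.
At $16.12 per $1,000, that supports 408/16.12 × 1,000 ≈ $25,310 → $25,300.
LTV cap: 90% × $40,000 = $36,000 → $36,000.
Binding constraint: payment-to-income.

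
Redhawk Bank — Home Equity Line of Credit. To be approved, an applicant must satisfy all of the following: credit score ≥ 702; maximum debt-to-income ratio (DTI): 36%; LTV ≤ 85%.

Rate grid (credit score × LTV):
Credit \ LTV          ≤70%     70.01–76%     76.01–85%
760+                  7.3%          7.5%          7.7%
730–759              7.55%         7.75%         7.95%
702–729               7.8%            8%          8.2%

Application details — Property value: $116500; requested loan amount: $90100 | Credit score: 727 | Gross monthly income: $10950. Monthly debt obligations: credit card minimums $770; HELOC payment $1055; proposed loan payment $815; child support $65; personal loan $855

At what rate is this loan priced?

8.2%

Credit score 727 ≥ 702; Total monthly debts = (770 + 1,055 + 815 + 65 + 855) = 3,560. Debt-to-income = 3,560/10,950 = 32.5% — meets 36% limit
LTV = 90,100/116,500 = 77.3% ≤ 85%
Credit 727 → row 702–729; LTV 77.3% → column 76.01–85%. Grid cell → 8.2%.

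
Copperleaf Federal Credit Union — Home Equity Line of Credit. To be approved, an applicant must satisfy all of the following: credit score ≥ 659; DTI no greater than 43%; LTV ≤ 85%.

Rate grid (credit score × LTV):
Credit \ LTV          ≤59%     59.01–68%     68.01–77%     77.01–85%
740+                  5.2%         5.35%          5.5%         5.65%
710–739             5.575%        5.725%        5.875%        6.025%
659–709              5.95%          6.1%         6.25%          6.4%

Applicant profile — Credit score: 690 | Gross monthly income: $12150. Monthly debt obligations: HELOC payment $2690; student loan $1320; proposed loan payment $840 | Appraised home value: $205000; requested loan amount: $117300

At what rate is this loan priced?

5.95%

Credit score 690 ≥ 659; Total monthly debts = (2,690 + 1,320 + 840) = 4,850. Debt-to-income = 4,850/12,150 = 39.9% — meets 43% limit
LTV = 117,300/205,000 = 57.2% ≤ 85%
Credit 690 → row 659–709; LTV 57.2% → column ≤59%. Grid cell → 5.95%.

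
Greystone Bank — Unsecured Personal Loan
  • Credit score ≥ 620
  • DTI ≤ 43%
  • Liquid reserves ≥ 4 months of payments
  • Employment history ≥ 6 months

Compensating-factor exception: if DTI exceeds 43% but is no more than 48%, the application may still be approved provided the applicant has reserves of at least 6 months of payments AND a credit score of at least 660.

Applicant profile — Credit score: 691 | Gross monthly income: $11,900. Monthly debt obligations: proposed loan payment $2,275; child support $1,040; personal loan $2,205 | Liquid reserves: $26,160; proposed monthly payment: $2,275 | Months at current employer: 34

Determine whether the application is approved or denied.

Approved

Credit score 691 ≥ 620 (meets base)
Total debts = (2,275 + 1,040 + 2,205) = 5,520. DTI = 5,520/11,900 = 46.4% > 43% — standard DTI limit exceeded.
Reserves = 26,160/2,275 = 11.5 months ≥ 4
Employment 34 ≥ 6 months
46.4% falls in the override range (43%–48%), so the compensating-factor test applies.
Override check — reserves: 11.5 mo (ok); score: 691 (ok).
Both compensating conditions met → exception applies.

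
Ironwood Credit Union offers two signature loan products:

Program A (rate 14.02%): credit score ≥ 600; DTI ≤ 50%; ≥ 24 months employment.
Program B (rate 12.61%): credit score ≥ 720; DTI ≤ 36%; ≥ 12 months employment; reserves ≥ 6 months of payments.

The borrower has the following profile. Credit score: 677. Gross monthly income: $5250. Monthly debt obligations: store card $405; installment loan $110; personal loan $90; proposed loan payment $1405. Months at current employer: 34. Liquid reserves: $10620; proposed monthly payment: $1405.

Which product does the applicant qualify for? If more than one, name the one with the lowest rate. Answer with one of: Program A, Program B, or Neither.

Total debts = (405 + 110 + 90 + 1,405) = 2,010; DTI = 2,010/5,250 = 38.3%.
Reserves = 10,620/1,405 = 7.6 months.
Program A: score 677 ≥ 600; DTI 38.3% ≤ 50%; employment 34 ≥ 24 mo → qualifies.
Program B: score 677 < 720; DTI 38.3% > 36%; employment 34 ≥ 12 mo; reserves 7.6 ≥ 6 mo → does not qualify.

Program A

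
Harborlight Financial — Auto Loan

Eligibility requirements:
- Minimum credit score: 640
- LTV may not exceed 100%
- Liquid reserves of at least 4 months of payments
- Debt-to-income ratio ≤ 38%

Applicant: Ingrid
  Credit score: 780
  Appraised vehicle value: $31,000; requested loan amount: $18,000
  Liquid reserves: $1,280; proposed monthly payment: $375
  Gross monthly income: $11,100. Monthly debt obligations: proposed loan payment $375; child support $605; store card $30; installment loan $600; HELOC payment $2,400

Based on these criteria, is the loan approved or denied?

Credit score 780 ≥ 640 (meets)
LTV = 18,000/31,000 = 58.1% ≤ 100%
Reserves = 1,280/375 = 3.4 months < 4
Total monthly debts = (375 + 605 + 30 + 600 + 2,400) = 4,010. DTI: 4,010 ÷ 11,100 = 36.1%, within the 38% cap
Fails on reserves.

Denied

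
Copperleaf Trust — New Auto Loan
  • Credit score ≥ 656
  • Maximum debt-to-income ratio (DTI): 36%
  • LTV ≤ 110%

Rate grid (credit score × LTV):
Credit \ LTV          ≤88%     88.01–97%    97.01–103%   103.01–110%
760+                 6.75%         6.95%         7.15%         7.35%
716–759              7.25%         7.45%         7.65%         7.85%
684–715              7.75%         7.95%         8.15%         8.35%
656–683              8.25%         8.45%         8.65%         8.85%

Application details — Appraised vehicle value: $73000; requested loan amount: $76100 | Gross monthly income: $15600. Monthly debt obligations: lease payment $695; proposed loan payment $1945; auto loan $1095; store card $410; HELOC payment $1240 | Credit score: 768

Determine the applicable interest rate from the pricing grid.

7.35%

Credit score 768 ≥ 656; Total monthly debts = (695 + 1,945 + 1,095 + 410 + 1,240) = 5,385. Debt-to-income = 5,385/15,600 = 34.5% — meets 36% limit
LTV = 76,100/73,000 = 104.2% ≤ 110%
Credit 768 → row 760+; LTV 104.2% → column 103.01–110%. Grid cell → 7.35%.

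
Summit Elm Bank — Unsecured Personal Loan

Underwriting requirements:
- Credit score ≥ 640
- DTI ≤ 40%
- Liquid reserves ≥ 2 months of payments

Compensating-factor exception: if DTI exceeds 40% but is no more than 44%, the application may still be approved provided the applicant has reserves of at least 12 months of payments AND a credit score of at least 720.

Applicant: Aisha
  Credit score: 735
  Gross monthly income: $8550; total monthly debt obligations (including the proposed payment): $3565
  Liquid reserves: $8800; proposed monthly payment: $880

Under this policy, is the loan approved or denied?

Credit score 735 ≥ 640 (meets base)
DTI: 3,565 ÷ 8,550 = 41.7%, over the 40% base limit.
Reserves = 8,800/880 = 10.0 months ≥ 2
41.7% falls in the override range (40%–44%), so the compensating-factor test applies.
Override check — reserves: 10.0 mo (short of 12); score: 735 (ok).
Override conditions not both satisfied; exception does not apply.

Denied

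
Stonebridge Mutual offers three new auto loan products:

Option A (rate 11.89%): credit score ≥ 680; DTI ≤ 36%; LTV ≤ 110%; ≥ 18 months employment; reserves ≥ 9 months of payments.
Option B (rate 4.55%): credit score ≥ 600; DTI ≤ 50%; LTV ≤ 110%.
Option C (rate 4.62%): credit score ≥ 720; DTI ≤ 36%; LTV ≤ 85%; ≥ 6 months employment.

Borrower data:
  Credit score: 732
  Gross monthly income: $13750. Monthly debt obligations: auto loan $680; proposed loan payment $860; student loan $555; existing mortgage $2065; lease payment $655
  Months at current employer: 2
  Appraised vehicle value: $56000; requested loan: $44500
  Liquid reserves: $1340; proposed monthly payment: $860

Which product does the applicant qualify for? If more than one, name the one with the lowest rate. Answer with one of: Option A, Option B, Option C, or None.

Option B

Total debts = (680 + 860 + 555 + 2,065 + 655) = 4,815; DTI = 4,815/13,750 = 35%.
LTV = 44,500/56,000 = 79.5%.
Reserves = 1,340/860 = 1.6 months.
Option A: score 732 ≥ 680; DTI 35% ≤ 36%; LTV 79.5% ≤ 110%; employment 2 < 18 mo; reserves 1.6 < 9 mo → does not qualify.
Option B: score 732 ≥ 600; DTI 35% ≤ 50%; LTV 79.5% ≤ 110% → qualifies.
Option C: score 732 ≥ 720; DTI 35% ≤ 36%; LTV 79.5% ≤ 85%; employment 2 < 6 mo → does not qualify.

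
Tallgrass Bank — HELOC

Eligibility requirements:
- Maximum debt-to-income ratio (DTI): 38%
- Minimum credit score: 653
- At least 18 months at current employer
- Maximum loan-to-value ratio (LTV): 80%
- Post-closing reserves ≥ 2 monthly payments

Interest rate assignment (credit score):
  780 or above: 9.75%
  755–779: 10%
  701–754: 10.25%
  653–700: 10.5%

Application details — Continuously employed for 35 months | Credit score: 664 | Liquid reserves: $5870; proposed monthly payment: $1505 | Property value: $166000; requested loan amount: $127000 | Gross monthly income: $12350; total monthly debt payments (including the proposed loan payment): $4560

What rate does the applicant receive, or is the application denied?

Credit score 664 ≥ 653 (meets minimum)
Debt-to-income = 4,560/12,350 = 36.9% — meets 38% limit
Reserves = 5,870/1,505 = 3.9 months ≥ 2
Employment 35 ≥ 18 months
LTV: 127,000 ÷ 166,000 = 76.5%, within 80% cap
All requirements met. Score 664 falls in the 653–700 tier → 10.5%.

Approved at 10.5%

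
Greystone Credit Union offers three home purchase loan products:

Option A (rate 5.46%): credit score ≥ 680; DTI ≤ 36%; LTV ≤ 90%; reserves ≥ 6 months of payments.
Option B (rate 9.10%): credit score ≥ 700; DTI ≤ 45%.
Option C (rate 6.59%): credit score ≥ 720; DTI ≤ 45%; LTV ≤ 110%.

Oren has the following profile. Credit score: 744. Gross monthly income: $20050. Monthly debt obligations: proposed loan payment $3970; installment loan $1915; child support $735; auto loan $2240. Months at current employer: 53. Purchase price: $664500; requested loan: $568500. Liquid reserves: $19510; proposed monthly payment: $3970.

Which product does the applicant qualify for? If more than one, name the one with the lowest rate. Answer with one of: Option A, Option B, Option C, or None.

Total debts = (3,970 + 1,915 + 735 + 2,240) = 8,860; DTI = 8,860/20,050 = 44.2%.
LTV = 568,500/664,500 = 85.6%.
Reserves = 19,510/3,970 = 4.9 months.
Option A: score 744 ≥ 680; DTI 44.2% > 36%; LTV 85.6% ≤ 90%; reserves 4.9 < 6 mo → does not qualify.
Option B: score 744 ≥ 700; DTI 44.2% ≤ 45% → qualifies.
Option C: score 744 ≥ 720; DTI 44.2% ≤ 45%; LTV 85.6% ≤ 110% → qualifies.
Qualifying: Option B, Option C. Lowest rate is 6.59% → Option C.

Option C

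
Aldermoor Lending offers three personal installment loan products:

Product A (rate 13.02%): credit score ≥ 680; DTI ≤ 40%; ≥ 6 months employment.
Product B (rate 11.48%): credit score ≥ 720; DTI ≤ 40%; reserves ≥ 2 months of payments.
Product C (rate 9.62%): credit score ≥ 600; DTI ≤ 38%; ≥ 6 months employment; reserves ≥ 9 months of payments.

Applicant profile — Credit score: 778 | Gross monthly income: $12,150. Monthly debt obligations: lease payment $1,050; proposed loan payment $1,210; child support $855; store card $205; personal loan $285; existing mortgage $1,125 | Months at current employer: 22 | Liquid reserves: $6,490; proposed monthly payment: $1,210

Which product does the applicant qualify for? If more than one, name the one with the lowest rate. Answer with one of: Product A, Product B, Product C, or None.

Total debts = (1,050 + 1,210 + 855 + 205 + 285 + 1,125) = 4,730; DTI = 4,730/12,150 = 38.9%.
Reserves = 6,490/1,210 = 5.4 months.
Product A: score 778 ≥ 680; DTI 38.9% ≤ 40%; employment 22 ≥ 6 mo → qualifies.
Product B: score 778 ≥ 720; DTI 38.9% ≤ 40%; reserves 5.4 ≥ 2 mo → qualifies.
Product C: score 778 ≥ 600; DTI 38.9% > 38%; employment 22 ≥ 6 mo; reserves 5.4 < 9 mo → does not qualify.
Qualifying: Product A, Product B. Lowest rate is 11.48% → Product B.

Product B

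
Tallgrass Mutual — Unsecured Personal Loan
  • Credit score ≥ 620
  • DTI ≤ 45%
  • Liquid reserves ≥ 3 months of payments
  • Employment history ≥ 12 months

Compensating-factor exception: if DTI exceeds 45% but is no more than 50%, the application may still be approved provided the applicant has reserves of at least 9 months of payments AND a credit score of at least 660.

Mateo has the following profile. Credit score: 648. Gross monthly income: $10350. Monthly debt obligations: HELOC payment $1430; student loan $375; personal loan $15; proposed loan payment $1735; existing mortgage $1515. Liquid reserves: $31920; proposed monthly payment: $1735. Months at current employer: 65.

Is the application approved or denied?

Denied

Credit score 648 ≥ 620 (meets base)
Total debts = (1,430 + 375 + 15 + 1,735 + 1,515) = 5,070. DTI: 5,070 ÷ 10,350 = 49%, over the 45% base limit.
Reserves = 31,920/1,735 = 18.4 months ≥ 3
Employment 65 ≥ 12 months
49% falls in the override range (45%–50%), so the compensating-factor test applies.
Reserves 18.4 ≥ 9 months; credit score 648 < 660.
Override conditions not both satisfied; exception does not apply.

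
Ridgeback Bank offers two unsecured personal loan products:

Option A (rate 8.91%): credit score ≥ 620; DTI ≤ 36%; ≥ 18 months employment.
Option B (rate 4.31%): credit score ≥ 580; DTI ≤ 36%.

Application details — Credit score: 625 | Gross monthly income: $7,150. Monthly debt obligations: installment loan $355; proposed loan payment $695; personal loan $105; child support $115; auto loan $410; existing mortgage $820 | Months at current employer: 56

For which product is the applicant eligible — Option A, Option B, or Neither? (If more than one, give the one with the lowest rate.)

Option B

Total debts = (355 + 695 + 105 + 115 + 410 + 820) = 2,500; DTI = 2,500/7,150 = 35%.
Option A: score 625 ≥ 620; DTI 35% ≤ 36%; employment 56 ≥ 18 mo → qualifies.
Option B: score 625 ≥ 580; DTI 35% ≤ 36% → qualifies.
Qualifying: Option A, Option B. Lowest rate is 4.31% → Option B.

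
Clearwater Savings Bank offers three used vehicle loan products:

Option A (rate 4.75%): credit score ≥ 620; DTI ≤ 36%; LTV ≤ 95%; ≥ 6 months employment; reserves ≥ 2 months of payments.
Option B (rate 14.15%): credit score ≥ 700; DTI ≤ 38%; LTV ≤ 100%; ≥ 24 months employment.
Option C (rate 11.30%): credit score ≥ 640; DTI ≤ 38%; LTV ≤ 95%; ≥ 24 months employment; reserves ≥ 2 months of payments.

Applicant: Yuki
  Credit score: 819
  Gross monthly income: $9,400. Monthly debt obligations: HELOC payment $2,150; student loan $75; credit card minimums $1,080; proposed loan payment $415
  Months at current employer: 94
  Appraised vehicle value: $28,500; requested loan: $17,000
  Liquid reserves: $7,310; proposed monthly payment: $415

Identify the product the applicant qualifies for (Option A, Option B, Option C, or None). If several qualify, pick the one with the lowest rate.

None

Total debts = (2,150 + 75 + 1,080 + 415) = 3,720; DTI = 3,720/9,400 = 39.6%.
LTV = 17,000/28,500 = 59.6%.
Reserves = 7,310/415 = 17.6 months.
Option A: score 819 ≥ 620; DTI 39.6% > 36%; LTV 59.6% ≤ 95%; employment 94 ≥ 6 mo; reserves 17.6 ≥ 2 mo → does not qualify.
Option B: score 819 ≥ 700; DTI 39.6% > 38%; LTV 59.6% ≤ 100%; employment 94 ≥ 24 mo → does not qualify.
Option C: score 819 ≥ 640; DTI 39.6% > 38%; LTV 59.6% ≤ 95%; employment 94 ≥ 24 mo; reserves 17.6 ≥ 2 mo → does not qualify.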